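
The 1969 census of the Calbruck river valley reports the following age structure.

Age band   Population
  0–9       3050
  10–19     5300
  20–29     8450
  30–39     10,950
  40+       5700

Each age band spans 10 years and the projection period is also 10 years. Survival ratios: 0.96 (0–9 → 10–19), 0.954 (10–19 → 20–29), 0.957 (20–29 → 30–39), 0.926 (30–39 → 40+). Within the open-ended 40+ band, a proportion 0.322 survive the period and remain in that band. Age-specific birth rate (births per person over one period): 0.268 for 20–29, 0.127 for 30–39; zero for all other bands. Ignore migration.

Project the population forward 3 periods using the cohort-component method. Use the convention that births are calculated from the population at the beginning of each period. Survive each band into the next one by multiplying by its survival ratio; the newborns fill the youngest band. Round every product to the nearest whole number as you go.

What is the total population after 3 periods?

Period 1:
Births: 8450 * 0.268 = 2265  |  10950 * 0.127 = 1391 — total 3656
10–19: 3050 * 0.96 = 2928
20–29: 5300 * 0.954 = 5056
30–39: 8450 * 0.957 = 8087
40+: 10950 * 0.926 + 5700 * 0.322 = 10140 + 1835 = 11975
→ [3656, 2928, 5056, 8087, 11975]
Period 2:
Births: 5056 * 0.268 = 1355  |  8087 * 0.127 = 1027 — total 2382
10–19: 3656 * 0.96 = 3510
20–29: 2928 * 0.954 = 2793
30–39: 5056 * 0.957 = 4839
40+: 8087 * 0.926 + 11975 * 0.322 = 7489 + 3856 = 11345
→ [2382, 3510, 2793, 4839, 11345]
Period 3:
Births: 2793 * 0.268 = 749  |  4839 * 0.127 = 615 — total 1364
10–19: 2382 * 0.96 = 2287
20–29: 3510 * 0.954 = 3349
30–39: 2793 * 0.957 = 2673
40+: 4839 * 0.926 + 11345 * 0.322 = 4481 + 3653 = 8134
→ [1364, 2287, 3349, 2673, 8134]
Total after period 3: 1364 + 2287 + 3349 + 2673 + 8134 = 17807

17807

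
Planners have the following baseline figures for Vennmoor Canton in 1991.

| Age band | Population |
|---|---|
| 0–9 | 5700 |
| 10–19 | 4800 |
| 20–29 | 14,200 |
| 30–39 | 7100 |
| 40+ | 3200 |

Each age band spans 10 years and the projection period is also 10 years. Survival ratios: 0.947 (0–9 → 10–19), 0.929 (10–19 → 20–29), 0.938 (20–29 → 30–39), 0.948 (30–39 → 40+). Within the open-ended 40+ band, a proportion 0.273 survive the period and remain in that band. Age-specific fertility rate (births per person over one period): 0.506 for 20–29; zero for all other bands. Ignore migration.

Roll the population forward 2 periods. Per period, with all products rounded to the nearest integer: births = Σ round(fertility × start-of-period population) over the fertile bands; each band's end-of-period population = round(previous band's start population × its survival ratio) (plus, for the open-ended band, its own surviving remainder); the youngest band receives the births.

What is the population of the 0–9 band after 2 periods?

Period 1:
Births: 14200 * 0.506 = 7185
10–19: 5700 * 0.947 = 5398
20–29: 4800 * 0.929 = 4459
30–39: 14200 * 0.938 = 13320
40+: 7100 * 0.948 + 3200 * 0.273 = 6731 + 874 = 7605
→ [7185, 5398, 4459, 13320, 7605]
Period 2:
Births: 4459 * 0.506 = 2256
10–19: 7185 * 0.947 = 6804
20–29: 5398 * 0.929 = 5015
30–39: 4459 * 0.938 = 4183
40+: 13320 * 0.948 + 7605 * 0.273 = 12627 + 2076 = 14703
→ [2256, 6804, 5015, 4183, 14703]

2256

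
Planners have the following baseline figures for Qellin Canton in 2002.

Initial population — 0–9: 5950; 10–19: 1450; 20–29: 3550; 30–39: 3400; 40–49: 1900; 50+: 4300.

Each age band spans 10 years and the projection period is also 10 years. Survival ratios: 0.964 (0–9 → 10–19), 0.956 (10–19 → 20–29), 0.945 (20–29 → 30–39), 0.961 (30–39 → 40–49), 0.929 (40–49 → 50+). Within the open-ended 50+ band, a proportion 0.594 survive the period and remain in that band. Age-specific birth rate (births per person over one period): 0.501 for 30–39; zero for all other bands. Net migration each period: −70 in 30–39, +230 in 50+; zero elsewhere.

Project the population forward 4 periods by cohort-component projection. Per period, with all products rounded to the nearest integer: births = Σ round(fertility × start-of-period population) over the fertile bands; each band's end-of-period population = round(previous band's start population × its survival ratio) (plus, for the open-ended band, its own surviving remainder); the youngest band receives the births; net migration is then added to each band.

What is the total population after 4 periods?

16325

[period 1]
Births: 3400 × 0.501 = 1703
10–19: 5950 × 0.964 = 5736
20–29: 1450 × 0.956 = 1386
30–39: 3550 × 0.945 = 3355
40–49: 3400 × 0.961 = 3267
50+: 1900 × 0.929 + 4300 × 0.594 = 1765 + 2554 = 4319
Net migration: 30–39 − 70 → 3285; 50+ + 230 → 4549
End of period: [1703, 5736, 1386, 3285, 3267, 4549]
[period 2]
Births: 3285 × 0.501 = 1646
10–19: 1703 × 0.964 = 1642
20–29: 5736 × 0.956 = 5484
30–39: 1386 × 0.945 = 1310
40–49: 3285 × 0.961 = 3157
50+: 3267 × 0.929 + 4549 × 0.594 = 3035 + 2702 = 5737
Net migration: 30–39 − 70 → 1240; 50+ + 230 → 5967
End of period: [1646, 1642, 5484, 1240, 3157, 5967]
[period 3]
Births: 1240 × 0.501 = 621
10–19: 1646 × 0.964 = 1587
20–29: 1642 × 0.956 = 1570
30–39: 5484 × 0.945 = 5182
40–49: 1240 × 0.961 = 1192
50+: 3157 × 0.929 + 5967 × 0.594 = 2933 + 3544 = 6477
Net migration: 30–39 − 70 → 5112; 50+ + 230 → 6707
End of period: [621, 1587, 1570, 5112, 1192, 6707]
[period 4]
Births: 5112 × 0.501 = 2561
10–19: 621 × 0.964 = 599
20–29: 1587 × 0.956 = 1517
30–39: 1570 × 0.945 = 1484
40–49: 5112 × 0.961 = 4913
50+: 1192 × 0.929 + 6707 × 0.594 = 1107 + 3984 = 5091
Net migration: 30–39 − 70 → 1414; 50+ + 230 → 5321
End of period: [2561, 599, 1517, 1414, 4913, 5321]
Total after period 4: 2561 + 599 + 1517 + 1414 + 4913 + 5321 = 16325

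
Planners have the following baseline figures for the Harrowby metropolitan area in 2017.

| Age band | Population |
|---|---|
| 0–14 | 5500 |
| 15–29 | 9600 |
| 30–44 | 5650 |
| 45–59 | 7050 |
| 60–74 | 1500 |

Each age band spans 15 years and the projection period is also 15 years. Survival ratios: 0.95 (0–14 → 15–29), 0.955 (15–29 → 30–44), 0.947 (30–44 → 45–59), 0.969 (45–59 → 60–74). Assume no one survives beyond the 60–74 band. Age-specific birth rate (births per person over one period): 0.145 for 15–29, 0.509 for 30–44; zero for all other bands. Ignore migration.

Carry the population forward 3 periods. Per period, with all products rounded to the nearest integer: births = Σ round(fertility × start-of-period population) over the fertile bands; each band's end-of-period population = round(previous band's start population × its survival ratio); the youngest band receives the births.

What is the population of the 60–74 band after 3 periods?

(Bands numbered youngest = 1 to oldest = 5.)
Period 1.
Births: 9600 * 0.145 = 1392  |  5650 * 0.509 = 2876 → 4268
Band 2: 5500 * 0.95 = 5225
Band 3: 9600 * 0.955 = 9168
Band 4: 5650 * 0.947 = 5351
Band 5: 7050 * 0.969 = 6831
Giving 4268 / 5225 / 9168 / 5351 / 6831.
Period 2.
Births: 5225 * 0.145 = 758  |  9168 * 0.509 = 4667 → 5425
Band 2: 4268 * 0.95 = 4055
Band 3: 5225 * 0.955 = 4990
Band 4: 9168 * 0.947 = 8682
Band 5: 5351 * 0.969 = 5185
Giving 5425 / 4055 / 4990 / 8682 / 5185.
Period 3.
Births: 4055 * 0.145 = 588  |  4990 * 0.509 = 2540 → 3128
Band 2: 5425 * 0.95 = 5154
Band 3: 4055 * 0.955 = 3873
Band 4: 4990 * 0.947 = 4726
Band 5: 8682 * 0.969 = 8413
Giving 3128 / 5154 / 3873 / 4726 / 8413.

8413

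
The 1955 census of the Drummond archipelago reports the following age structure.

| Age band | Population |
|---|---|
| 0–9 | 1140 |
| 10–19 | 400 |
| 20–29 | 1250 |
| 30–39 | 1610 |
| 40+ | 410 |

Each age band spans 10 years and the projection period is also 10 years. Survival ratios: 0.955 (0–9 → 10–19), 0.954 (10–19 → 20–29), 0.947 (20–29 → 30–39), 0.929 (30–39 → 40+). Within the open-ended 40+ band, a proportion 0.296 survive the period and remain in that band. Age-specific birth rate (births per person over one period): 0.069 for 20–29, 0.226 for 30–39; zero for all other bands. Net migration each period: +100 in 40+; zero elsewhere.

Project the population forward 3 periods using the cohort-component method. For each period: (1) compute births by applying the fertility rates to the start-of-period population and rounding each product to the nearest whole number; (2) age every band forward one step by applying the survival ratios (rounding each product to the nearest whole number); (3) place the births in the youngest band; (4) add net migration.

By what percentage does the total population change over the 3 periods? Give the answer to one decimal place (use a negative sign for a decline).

-42.4

After projecting period 1:
Births: 1250 × 0.069 = 86  |  1610 × 0.226 = 364 ⇒ total 450
10–19: 1140 × 0.955 = 1089
20–29: 400 × 0.954 = 382
30–39: 1250 × 0.947 = 1184
40+: 1610 × 0.929 + 410 × 0.296 = 1496 + 121 = 1617
Net migration: 40+ + 100 → 1717
End of period: [450, 1089, 382, 1184, 1717]
After projecting period 2:
Births: 382 × 0.069 = 26  |  1184 × 0.226 = 268 ⇒ total 294
10–19: 450 × 0.955 = 430
20–29: 1089 × 0.954 = 1039
30–39: 382 × 0.947 = 362
40+: 1184 × 0.929 + 1717 × 0.296 = 1100 + 508 = 1608
Net migration: 40+ + 100 → 1708
End of period: [294, 430, 1039, 362, 1708]
After projecting period 3:
Births: 1039 × 0.069 = 72  |  362 × 0.226 = 82 ⇒ total 154
10–19: 294 × 0.955 = 281
20–29: 430 × 0.954 = 410
30–39: 1039 × 0.947 = 984
40+: 362 × 0.929 + 1708 × 0.296 = 336 + 506 = 842
Net migration: 40+ + 100 → 942
End of period: [154, 281, 410, 984, 942]
Total: 4810 → 2771; change = -2039; percentage change = -42.4%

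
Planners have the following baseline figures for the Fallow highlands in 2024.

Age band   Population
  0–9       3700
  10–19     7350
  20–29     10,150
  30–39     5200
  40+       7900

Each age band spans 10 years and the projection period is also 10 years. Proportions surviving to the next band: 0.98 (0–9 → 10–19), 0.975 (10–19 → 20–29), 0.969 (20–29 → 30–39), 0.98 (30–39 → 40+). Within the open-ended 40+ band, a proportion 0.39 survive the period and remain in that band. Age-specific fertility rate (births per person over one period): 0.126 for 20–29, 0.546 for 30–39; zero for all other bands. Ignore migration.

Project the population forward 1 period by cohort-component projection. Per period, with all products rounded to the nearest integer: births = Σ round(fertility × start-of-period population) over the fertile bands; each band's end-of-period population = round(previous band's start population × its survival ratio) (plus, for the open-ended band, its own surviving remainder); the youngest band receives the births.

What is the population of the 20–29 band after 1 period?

Period 1:
Births: 10150 * 0.126 = 1279  |  5200 * 0.546 = 2839 → total 4118
10–19: 3700 * 0.98 = 3626
20–29: 7350 * 0.975 = 7166
30–39: 10150 * 0.969 = 9835
40+: 5200 * 0.98 + 7900 * 0.39 = 5096 + 3081 = 8177
Population now: 0–9=4118, 10–19=3626, 20–29=7166, 30–39=9835, 40+=8177

7166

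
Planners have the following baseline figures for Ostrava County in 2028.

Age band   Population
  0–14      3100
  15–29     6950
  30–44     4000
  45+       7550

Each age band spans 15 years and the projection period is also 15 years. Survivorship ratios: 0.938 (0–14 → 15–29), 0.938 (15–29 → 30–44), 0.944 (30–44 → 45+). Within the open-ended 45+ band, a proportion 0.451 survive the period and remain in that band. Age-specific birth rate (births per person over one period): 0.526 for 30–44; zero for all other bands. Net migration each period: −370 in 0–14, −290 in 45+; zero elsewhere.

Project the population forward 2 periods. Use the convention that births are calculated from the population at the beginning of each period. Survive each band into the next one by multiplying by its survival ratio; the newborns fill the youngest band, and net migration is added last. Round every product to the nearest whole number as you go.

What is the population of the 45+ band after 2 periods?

Call the groups 1 to 4, youngest first.
[period 1]
Births: 4000 × 0.526 = 2104
Group 2: 3100 × 0.938 = 2908
Group 3: 6950 × 0.938 = 6519
Group 4: 4000 × 0.944 + 7550 × 0.451 = 3776 + 3405 = 7181
Net migration: Group 1 − 370 → 1734; Group 4 − 290 → 6891
End of period: [1734, 2908, 6519, 6891]
[period 2]
Births: 6519 × 0.526 = 3429
Group 2: 1734 × 0.938 = 1626
Group 3: 2908 × 0.938 = 2728
Group 4: 6519 × 0.944 + 6891 × 0.451 = 6154 + 3108 = 9262
Net migration: Group 1 − 370 → 3059; Group 4 − 290 → 8972
End of period: [3059, 1626, 2728, 8972]

8972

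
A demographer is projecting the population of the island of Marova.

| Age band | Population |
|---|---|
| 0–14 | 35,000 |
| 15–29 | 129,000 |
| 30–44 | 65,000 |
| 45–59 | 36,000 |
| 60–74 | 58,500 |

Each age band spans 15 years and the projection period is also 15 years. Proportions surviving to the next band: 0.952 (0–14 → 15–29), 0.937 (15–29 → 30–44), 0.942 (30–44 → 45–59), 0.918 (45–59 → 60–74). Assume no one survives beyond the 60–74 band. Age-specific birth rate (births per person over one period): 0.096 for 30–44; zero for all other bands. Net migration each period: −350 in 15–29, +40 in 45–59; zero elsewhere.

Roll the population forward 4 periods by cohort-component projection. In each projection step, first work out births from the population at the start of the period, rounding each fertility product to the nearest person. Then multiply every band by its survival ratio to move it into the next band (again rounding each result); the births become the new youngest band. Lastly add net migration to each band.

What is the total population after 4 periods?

44725

[period 1]
Births: 65000 × 0.096 = 6240
15–29: 35000 × 0.952 = 33320
30–44: 129000 × 0.937 = 120873
45–59: 65000 × 0.942 = 61230
60–74: 36000 × 0.918 = 33048
Net migration: 15–29 − 350 → 32970; 45–59 + 40 → 61270
Population now: 0–14=6240, 15–29=32970, 30–44=120873, 45–59=61270, 60–74=33048
[period 2]
Births: 120873 × 0.096 = 11604
15–29: 6240 × 0.952 = 5940
30–44: 32970 × 0.937 = 30893
45–59: 120873 × 0.942 = 113862
60–74: 61270 × 0.918 = 56246
Net migration: 15–29 − 350 → 5590; 45–59 + 40 → 113902
Population now: 0–14=11604, 15–29=5590, 30–44=30893, 45–59=113902, 60–74=56246
[period 3]
Births: 30893 × 0.096 = 2966
15–29: 11604 × 0.952 = 11047
30–44: 5590 × 0.937 = 5238
45–59: 30893 × 0.942 = 29101
60–74: 113902 × 0.918 = 104562
Net migration: 15–29 − 350 → 10697; 45–59 + 40 → 29141
Population now: 0–14=2966, 15–29=10697, 30–44=5238, 45–59=29141, 60–74=104562
[period 4]
Births: 5238 × 0.096 = 503
15–29: 2966 × 0.952 = 2824
30–44: 10697 × 0.937 = 10023
45–59: 5238 × 0.942 = 4934
60–74: 29141 × 0.918 = 26751
Net migration: 15–29 − 350 → 2474; 45–59 + 40 → 4974
Population now: 0–14=503, 15–29=2474, 30–44=10023, 45–59=4974, 60–74=26751
Total after period 4: 503 + 2474 + 10023 + 4974 + 26751 = 44725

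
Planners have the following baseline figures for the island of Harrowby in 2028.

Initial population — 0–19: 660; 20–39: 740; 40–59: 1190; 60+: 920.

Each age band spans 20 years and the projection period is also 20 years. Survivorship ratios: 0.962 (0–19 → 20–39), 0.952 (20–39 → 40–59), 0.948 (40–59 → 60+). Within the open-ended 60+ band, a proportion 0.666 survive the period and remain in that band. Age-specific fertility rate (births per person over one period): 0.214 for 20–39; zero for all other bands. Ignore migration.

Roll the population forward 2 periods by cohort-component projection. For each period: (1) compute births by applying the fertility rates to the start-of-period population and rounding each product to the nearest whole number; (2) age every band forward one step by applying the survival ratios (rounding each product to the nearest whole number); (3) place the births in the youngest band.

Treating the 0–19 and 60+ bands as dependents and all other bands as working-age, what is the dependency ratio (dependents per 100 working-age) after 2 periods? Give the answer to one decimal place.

259.3

Numbering the bands 1..4 from youngest to oldest:
After projecting period 1:
Births: 740 * 0.214 = 158
Band 2: 660 * 0.962 = 635
Band 3: 740 * 0.952 = 704
Band 4: 1190 * 0.948 + 920 * 0.666 = 1128 + 613 = 1741
Giving 158 / 635 / 704 / 1741.
After projecting period 2:
Births: 635 * 0.214 = 136
Band 2: 158 * 0.962 = 152
Band 3: 635 * 0.952 = 605
Band 4: 704 * 0.948 + 1741 * 0.666 = 667 + 1160 = 1827
Giving 136 / 152 / 605 / 1827.
Dependents (band 0–19 + band 60+) = 136 + 1827 = 1963; working-age = 757; ratio = 1963/757 × 100 = 259.3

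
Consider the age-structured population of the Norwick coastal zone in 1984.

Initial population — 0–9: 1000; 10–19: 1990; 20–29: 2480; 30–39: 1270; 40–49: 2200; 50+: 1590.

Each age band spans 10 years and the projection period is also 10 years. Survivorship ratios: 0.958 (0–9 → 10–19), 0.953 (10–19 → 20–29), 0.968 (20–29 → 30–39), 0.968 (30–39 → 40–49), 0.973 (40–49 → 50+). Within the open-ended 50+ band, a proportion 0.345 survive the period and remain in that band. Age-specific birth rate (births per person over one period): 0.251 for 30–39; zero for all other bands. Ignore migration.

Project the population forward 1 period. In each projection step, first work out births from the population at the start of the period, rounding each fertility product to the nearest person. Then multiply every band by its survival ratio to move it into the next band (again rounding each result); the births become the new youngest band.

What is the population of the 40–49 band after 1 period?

1229

Let group 1 be 0–9 through group 6 = 50+.
Period 1.
Births: 1270 * 0.251 = 319
Group 2: 1000 * 0.958 = 958
Group 3: 1990 * 0.953 = 1896
Group 4: 2480 * 0.968 = 2401
Group 5: 1270 * 0.968 = 1229
Group 6: 2200 * 0.973 + 1590 * 0.345 = 2141 + 549 = 2690
End of period: [319, 958, 1896, 2401, 1229, 2690]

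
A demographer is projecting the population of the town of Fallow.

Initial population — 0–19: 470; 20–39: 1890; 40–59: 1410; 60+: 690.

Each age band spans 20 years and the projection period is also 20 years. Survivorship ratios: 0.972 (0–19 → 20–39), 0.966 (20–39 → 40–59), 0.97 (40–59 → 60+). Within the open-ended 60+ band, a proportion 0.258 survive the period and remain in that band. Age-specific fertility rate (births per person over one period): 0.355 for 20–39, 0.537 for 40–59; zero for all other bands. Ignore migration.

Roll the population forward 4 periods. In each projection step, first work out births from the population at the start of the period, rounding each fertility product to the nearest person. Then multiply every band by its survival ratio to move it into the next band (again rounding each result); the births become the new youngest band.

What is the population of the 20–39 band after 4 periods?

Numbering the groups 1..4 from youngest to oldest:
After projecting period 1:
Births: 1890 × 0.355 = 671, 1410 × 0.537 = 757 → total 1428
Group 2: 470 × 0.972 = 457
Group 3: 1890 × 0.966 = 1826
Group 4: 1410 × 0.97 + 690 × 0.258 = 1368 + 178 = 1546
Giving 1428 / 457 / 1826 / 1546.
After projecting period 2:
Births: 457 × 0.355 = 162, 1826 × 0.537 = 981 → total 1143
Group 2: 1428 × 0.972 = 1388
Group 3: 457 × 0.966 = 441
Group 4: 1826 × 0.97 + 1546 × 0.258 = 1771 + 399 = 2170
Giving 1143 / 1388 / 441 / 2170.
After projecting period 3:
Births: 1388 × 0.355 = 493, 441 × 0.537 = 237 → total 730
Group 2: 1143 × 0.972 = 1111
Group 3: 1388 × 0.966 = 1341
Group 4: 441 × 0.97 + 2170 × 0.258 = 428 + 560 = 988
Giving 730 / 1111 / 1341 / 988.
After projecting period 4:
Births: 1111 × 0.355 = 394, 1341 × 0.537 = 720 → total 1114
Group 2: 730 × 0.972 = 710
Group 3: 1111 × 0.966 = 1073
Group 4: 1341 × 0.97 + 988 × 0.258 = 1301 + 255 = 1556
Giving 1114 / 710 / 1073 / 1556.

710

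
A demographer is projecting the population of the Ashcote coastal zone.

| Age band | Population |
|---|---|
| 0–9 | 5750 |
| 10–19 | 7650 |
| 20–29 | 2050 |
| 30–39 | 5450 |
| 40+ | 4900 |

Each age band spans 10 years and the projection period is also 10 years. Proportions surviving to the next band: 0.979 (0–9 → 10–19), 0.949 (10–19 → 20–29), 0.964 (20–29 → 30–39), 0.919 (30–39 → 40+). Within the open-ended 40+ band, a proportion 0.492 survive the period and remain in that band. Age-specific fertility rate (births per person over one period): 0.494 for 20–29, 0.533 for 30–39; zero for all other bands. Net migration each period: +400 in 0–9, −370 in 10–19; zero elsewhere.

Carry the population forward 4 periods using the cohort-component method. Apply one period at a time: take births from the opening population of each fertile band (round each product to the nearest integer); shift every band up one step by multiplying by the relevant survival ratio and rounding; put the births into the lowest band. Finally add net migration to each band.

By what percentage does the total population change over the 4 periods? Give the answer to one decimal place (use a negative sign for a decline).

7.1

Period 1.
Births: 2050 × 0.494 = 1013, 5450 × 0.533 = 2905 → 3918
10–19: 5750 × 0.979 = 5629
20–29: 7650 × 0.949 = 7260
30–39: 2050 × 0.964 = 1976
40+: 5450 × 0.919 + 4900 × 0.492 = 5009 + 2411 = 7420
Net migration: 0–9 + 400 → 4318; 10–19 − 370 → 5259
Population now: 0–9=4318, 10–19=5259, 20–29=7260, 30–39=1976, 40+=7420
Period 2.
Births: 7260 × 0.494 = 3586, 1976 × 0.533 = 1053 → 4639
10–19: 4318 × 0.979 = 4227
20–29: 5259 × 0.949 = 4991
30–39: 7260 × 0.964 = 6999
40+: 1976 × 0.919 + 7420 × 0.492 = 1816 + 3651 = 5467
Net migration: 0–9 + 400 → 5039; 10–19 − 370 → 3857
Population now: 0–9=5039, 10–19=3857, 20–29=4991, 30–39=6999, 40+=5467
Period 3.
Births: 4991 × 0.494 = 2466, 6999 × 0.533 = 3730 → 6196
10–19: 5039 × 0.979 = 4933
20–29: 3857 × 0.949 = 3660
30–39: 4991 × 0.964 = 4811
40+: 6999 × 0.919 + 5467 × 0.492 = 6432 + 2690 = 9122
Net migration: 0–9 + 400 → 6596; 10–19 − 370 → 4563
Population now: 0–9=6596, 10–19=4563, 20–29=3660, 30–39=4811, 40+=9122
Period 4.
Births: 3660 × 0.494 = 1808, 4811 × 0.533 = 2564 → 4372
10–19: 6596 × 0.979 = 6457
20–29: 4563 × 0.949 = 4330
30–39: 3660 × 0.964 = 3528
40+: 4811 × 0.919 + 9122 × 0.492 = 4421 + 4488 = 8909
Net migration: 0–9 + 400 → 4772; 10–19 − 370 → 6087
Population now: 0–9=4772, 10–19=6087, 20–29=4330, 30–39=3528, 40+=8909
Total: 25800 → 27626; change = 1826; percentage change = 7.1%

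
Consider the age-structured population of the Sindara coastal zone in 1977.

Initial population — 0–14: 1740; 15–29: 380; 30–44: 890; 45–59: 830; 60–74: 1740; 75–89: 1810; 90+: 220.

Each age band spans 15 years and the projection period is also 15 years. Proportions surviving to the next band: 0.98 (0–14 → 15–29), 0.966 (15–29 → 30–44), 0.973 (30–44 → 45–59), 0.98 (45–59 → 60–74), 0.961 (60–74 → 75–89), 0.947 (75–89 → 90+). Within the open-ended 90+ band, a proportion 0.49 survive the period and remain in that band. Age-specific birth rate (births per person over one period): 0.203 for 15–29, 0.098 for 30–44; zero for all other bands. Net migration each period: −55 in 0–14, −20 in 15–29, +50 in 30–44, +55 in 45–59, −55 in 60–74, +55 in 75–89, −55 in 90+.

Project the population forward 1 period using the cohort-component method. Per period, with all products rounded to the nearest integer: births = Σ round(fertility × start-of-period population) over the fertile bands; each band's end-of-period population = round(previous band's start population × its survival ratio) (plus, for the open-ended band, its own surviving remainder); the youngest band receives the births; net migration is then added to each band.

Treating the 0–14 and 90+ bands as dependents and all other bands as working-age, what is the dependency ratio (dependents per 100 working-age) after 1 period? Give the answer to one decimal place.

34.1

Call the groups 1 to 7, youngest first.
Period 1:
Births: 380 × 0.203 = 77, 890 × 0.098 = 87 — total 164
Group 2: 1740 × 0.98 = 1705
Group 3: 380 × 0.966 = 367
Group 4: 890 × 0.973 = 866
Group 5: 830 × 0.98 = 813
Group 6: 1740 × 0.961 = 1672
Group 7: 1810 × 0.947 + 220 × 0.49 = 1714 + 108 = 1822
Net migration: Group 1 − 55 → 109; Group 2 − 20 → 1685; Group 3 + 50 → 417; Group 4 + 55 → 921; Group 5 − 55 → 758; Group 6 + 55 → 1727; Group 7 − 55 → 1767
End of period: [109, 1685, 417, 921, 758, 1727, 1767]
Dependents (band 0–14 + band 90+) = 109 + 1767 = 1876; working-age = 5508; ratio = 1876/5508 × 100 = 34.1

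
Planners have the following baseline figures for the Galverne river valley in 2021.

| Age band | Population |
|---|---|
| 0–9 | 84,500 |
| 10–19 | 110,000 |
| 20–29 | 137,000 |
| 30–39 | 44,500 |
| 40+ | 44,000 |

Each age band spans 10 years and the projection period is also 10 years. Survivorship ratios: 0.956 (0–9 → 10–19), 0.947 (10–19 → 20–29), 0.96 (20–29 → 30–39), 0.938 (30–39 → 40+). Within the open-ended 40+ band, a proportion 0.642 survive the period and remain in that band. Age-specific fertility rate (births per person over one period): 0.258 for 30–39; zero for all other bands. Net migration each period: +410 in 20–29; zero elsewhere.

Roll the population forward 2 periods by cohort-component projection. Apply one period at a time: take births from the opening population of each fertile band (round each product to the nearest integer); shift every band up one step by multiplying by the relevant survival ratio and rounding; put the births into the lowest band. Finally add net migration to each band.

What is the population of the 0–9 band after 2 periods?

33932

Let band 1 be 0–9 through band 5 = 40+.
[period 1]
Births: 44500 * 0.258 = 11481
Band 2: 84500 * 0.956 = 80782
Band 3: 110000 * 0.947 = 104170
Band 4: 137000 * 0.96 = 131520
Band 5: 44500 * 0.938 + 44000 * 0.642 = 41741 + 28248 = 69989
Net migration: Band 3 + 410 → 104580
End of period: [11481, 80782, 104580, 131520, 69989]
[period 2]
Births: 131520 * 0.258 = 33932
Band 2: 11481 * 0.956 = 10976
Band 3: 80782 * 0.947 = 76501
Band 4: 104580 * 0.96 = 100397
Band 5: 131520 * 0.938 + 69989 * 0.642 = 123366 + 44933 = 168299
Net migration: Band 3 + 410 → 76911
End of period: [33932, 10976, 76911, 100397, 168299]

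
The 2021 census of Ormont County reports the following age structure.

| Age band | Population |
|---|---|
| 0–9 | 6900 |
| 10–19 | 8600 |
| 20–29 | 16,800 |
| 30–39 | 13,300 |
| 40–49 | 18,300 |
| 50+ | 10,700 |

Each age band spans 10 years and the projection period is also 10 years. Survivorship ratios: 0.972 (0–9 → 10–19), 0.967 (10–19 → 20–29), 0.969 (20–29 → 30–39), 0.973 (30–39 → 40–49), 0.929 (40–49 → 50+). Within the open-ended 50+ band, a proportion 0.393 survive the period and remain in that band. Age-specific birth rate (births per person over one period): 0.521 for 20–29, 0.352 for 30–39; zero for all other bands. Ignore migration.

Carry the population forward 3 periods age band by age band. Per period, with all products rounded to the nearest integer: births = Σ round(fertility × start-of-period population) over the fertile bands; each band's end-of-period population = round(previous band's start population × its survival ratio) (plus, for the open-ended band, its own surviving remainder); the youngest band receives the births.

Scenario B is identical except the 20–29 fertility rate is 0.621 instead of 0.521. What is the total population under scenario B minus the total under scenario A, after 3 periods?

3036

(Groups numbered youngest = 1 to oldest = 6.)
Period 1:
Births: 16800 * 0.521 = 8753 ; 13300 * 0.352 = 4682 — total 13435
Group 2: 6900 * 0.972 = 6707
Group 3: 8600 * 0.967 = 8316
Group 4: 16800 * 0.969 = 16279
Group 5: 13300 * 0.973 = 12941
Group 6: 18300 * 0.929 + 10700 * 0.393 = 17001 + 4205 = 21206
→ [13435, 6707, 8316, 16279, 12941, 21206]
Period 2:
Births: 8316 * 0.521 = 4333 ; 16279 * 0.352 = 5730 — total 10063
Group 2: 13435 * 0.972 = 13059
Group 3: 6707 * 0.967 = 6486
Group 4: 8316 * 0.969 = 8058
Group 5: 16279 * 0.973 = 15839
Group 6: 12941 * 0.929 + 21206 * 0.393 = 12022 + 8334 = 20356
→ [10063, 13059, 6486, 8058, 15839, 20356]
Period 3:
Births: 6486 * 0.521 = 3379 ; 8058 * 0.352 = 2836 — total 6215
Group 2: 10063 * 0.972 = 9781
Group 3: 13059 * 0.967 = 12628
Group 4: 6486 * 0.969 = 6285
Group 5: 8058 * 0.973 = 7840
Group 6: 15839 * 0.929 + 20356 * 0.393 = 14714 + 8000 = 22714
→ [6215, 9781, 12628, 6285, 7840, 22714]
Scenario A total after 3 periods: 65463
Scenario B projection —
Period 1:
Births: 16800 * 0.621 = 10433 ; 13300 * 0.352 = 4682 — total 15115
Group 2: 6900 * 0.972 = 6707
Group 3: 8600 * 0.967 = 8316
Group 4: 16800 * 0.969 = 16279
Group 5: 13300 * 0.973 = 12941
Group 6: 18300 * 0.929 + 10700 * 0.393 = 17001 + 4205 = 21206
→ [15115, 6707, 8316, 16279, 12941, 21206]
Period 2:
Births: 8316 * 0.621 = 5164 ; 16279 * 0.352 = 5730 — total 10894
Group 2: 15115 * 0.972 = 14692
Group 3: 6707 * 0.967 = 6486
Group 4: 8316 * 0.969 = 8058
Group 5: 16279 * 0.973 = 15839
Group 6: 12941 * 0.929 + 21206 * 0.393 = 12022 + 8334 = 20356
→ [10894, 14692, 6486, 8058, 15839, 20356]
Period 3:
Births: 6486 * 0.621 = 4028 ; 8058 * 0.352 = 2836 — total 6864
Group 2: 10894 * 0.972 = 10589
Group 3: 14692 * 0.967 = 14207
Group 4: 6486 * 0.969 = 6285
Group 5: 8058 * 0.973 = 7840
Group 6: 15839 * 0.929 + 20356 * 0.393 = 14714 + 8000 = 22714
→ [6864, 10589, 14207, 6285, 7840, 22714]
Scenario B total after 3 periods: 68499
Difference B − A = 68499 − 65463 = 3036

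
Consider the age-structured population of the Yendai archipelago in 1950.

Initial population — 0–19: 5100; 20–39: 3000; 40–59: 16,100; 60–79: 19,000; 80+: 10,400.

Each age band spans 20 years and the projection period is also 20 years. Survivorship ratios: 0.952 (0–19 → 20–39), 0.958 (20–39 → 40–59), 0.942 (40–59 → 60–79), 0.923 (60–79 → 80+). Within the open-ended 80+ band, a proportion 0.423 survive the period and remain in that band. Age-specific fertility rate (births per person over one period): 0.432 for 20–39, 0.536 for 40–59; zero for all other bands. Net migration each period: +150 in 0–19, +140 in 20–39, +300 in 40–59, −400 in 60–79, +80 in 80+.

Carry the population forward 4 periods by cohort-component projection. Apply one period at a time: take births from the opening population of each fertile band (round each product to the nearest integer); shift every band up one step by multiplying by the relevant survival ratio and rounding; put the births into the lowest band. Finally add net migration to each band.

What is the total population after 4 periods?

35949

— Period 1 —
Births: 3000 * 0.432 = 1296 ; 16100 * 0.536 = 8630 — total 9926
20–39: 5100 * 0.952 = 4855
40–59: 3000 * 0.958 = 2874
60–79: 16100 * 0.942 = 15166
80+: 19000 * 0.923 + 10400 * 0.423 = 17537 + 4399 = 21936
Net migration: 0–19 + 150 → 10076; 20–39 + 140 → 4995; 40–59 + 300 → 3174; 60–79 − 400 → 14766; 80+ + 80 → 22016
Population now: 0–19=10076, 20–39=4995, 40–59=3174, 60–79=14766, 80+=22016
— Period 2 —
Births: 4995 * 0.432 = 2158 ; 3174 * 0.536 = 1701 — total 3859
20–39: 10076 * 0.952 = 9592
40–59: 4995 * 0.958 = 4785
60–79: 3174 * 0.942 = 2990
80+: 14766 * 0.923 + 22016 * 0.423 = 13629 + 9313 = 22942
Net migration: 0–19 + 150 → 4009; 20–39 + 140 → 9732; 40–59 + 300 → 5085; 60–79 − 400 → 2590; 80+ + 80 → 23022
Population now: 0–19=4009, 20–39=9732, 40–59=5085, 60–79=2590, 80+=23022
— Period 3 —
Births: 9732 * 0.432 = 4204 ; 5085 * 0.536 = 2726 — total 6930
20–39: 4009 * 0.952 = 3817
40–59: 9732 * 0.958 = 9323
60–79: 5085 * 0.942 = 4790
80+: 2590 * 0.923 + 23022 * 0.423 = 2391 + 9738 = 12129
Net migration: 0–19 + 150 → 7080; 20–39 + 140 → 3957; 40–59 + 300 → 9623; 60–79 − 400 → 4390; 80+ + 80 → 12209
Population now: 0–19=7080, 20–39=3957, 40–59=9623, 60–79=4390, 80+=12209
— Period 4 —
Births: 3957 * 0.432 = 1709 ; 9623 * 0.536 = 5158 — total 6867
20–39: 7080 * 0.952 = 6740
40–59: 3957 * 0.958 = 3791
60–79: 9623 * 0.942 = 9065
80+: 4390 * 0.923 + 12209 * 0.423 = 4052 + 5164 = 9216
Net migration: 0–19 + 150 → 7017; 20–39 + 140 → 6880; 40–59 + 300 → 4091; 60–79 − 400 → 8665; 80+ + 80 → 9296
Population now: 0–19=7017, 20–39=6880, 40–59=4091, 60–79=8665, 80+=9296
Total after period 4: 7017 + 6880 + 4091 + 8665 + 9296 = 35949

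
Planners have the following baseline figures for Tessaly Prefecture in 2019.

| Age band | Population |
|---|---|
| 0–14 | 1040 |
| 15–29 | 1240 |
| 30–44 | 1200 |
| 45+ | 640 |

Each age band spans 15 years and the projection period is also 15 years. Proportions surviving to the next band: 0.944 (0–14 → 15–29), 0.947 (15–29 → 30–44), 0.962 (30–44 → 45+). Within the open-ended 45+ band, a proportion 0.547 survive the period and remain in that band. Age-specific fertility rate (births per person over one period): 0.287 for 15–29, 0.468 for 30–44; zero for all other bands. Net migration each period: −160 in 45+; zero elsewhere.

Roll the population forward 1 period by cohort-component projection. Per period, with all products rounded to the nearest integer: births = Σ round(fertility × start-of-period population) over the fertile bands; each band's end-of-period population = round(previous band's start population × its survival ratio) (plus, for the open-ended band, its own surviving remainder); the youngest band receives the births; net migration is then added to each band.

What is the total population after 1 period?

4418

Period 1.
Births: 1240 * 0.287 = 356, 1200 * 0.468 = 562 → 918
15–29: 1040 * 0.944 = 982
30–44: 1240 * 0.947 = 1174
45+: 1200 * 0.962 + 640 * 0.547 = 1154 + 350 = 1504
Net migration: 45+ − 160 → 1344
End of period: [918, 982, 1174, 1344]
Total after period 1: 918 + 982 + 1174 + 1344 = 4418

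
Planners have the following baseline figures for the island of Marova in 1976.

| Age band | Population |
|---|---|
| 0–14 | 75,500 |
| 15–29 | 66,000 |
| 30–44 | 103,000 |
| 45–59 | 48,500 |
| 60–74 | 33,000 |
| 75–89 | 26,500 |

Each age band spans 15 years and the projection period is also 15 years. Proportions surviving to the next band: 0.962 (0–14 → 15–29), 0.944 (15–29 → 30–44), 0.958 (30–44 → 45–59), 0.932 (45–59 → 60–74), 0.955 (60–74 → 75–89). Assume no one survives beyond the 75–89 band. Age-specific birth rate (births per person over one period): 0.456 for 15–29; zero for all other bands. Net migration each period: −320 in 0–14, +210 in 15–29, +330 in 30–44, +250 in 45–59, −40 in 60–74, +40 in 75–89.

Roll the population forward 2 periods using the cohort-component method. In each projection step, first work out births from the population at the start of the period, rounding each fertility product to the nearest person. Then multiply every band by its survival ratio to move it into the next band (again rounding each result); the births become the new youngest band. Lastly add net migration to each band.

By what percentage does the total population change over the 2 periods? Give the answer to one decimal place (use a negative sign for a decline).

— Period 1 —
Births: 66000 × 0.456 = 30096
15–29: 75500 × 0.962 = 72631
30–44: 66000 × 0.944 = 62304
45–59: 103000 × 0.958 = 98674
60–74: 48500 × 0.932 = 45202
75–89: 33000 × 0.955 = 31515
Net migration: 0–14 − 320 → 29776; 15–29 + 210 → 72841; 30–44 + 330 → 62634; 45–59 + 250 → 98924; 60–74 − 40 → 45162; 75–89 + 40 → 31555
Population now: 0–14=29776, 15–29=72841, 30–44=62634, 45–59=98924, 60–74=45162, 75–89=31555
— Period 2 —
Births: 72841 × 0.456 = 33215
15–29: 29776 × 0.962 = 28645
30–44: 72841 × 0.944 = 68762
45–59: 62634 × 0.958 = 60003
60–74: 98924 × 0.932 = 92197
75–89: 45162 × 0.955 = 43130
Net migration: 0–14 − 320 → 32895; 15–29 + 210 → 28855; 30–44 + 330 → 69092; 45–59 + 250 → 60253; 60–74 − 40 → 92157; 75–89 + 40 → 43170
Population now: 0–14=32895, 15–29=28855, 30–44=69092, 45–59=60253, 60–74=92157, 75–89=43170
Total: 352500 → 326422; change = -26078; percentage change = -7.4%

-7.4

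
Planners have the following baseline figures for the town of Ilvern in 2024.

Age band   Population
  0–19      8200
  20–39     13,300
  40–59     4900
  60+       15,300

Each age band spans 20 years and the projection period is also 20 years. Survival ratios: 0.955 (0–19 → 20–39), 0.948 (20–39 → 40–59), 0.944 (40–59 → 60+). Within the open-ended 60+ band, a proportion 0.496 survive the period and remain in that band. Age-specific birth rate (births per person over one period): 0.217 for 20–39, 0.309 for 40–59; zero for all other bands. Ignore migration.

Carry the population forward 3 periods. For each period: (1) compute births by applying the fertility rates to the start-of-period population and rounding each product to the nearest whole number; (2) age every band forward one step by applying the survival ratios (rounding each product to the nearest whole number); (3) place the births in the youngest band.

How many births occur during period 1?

4400

— Period 1 —
Births: 13300 × 0.217 = 2886, 4900 × 0.309 = 1514 ⇒ total 4400
20–39: 8200 × 0.955 = 7831
40–59: 13300 × 0.948 = 12608
60+: 4900 × 0.944 + 15300 × 0.496 = 4626 + 7589 = 12215
End of period: [4400, 7831, 12608, 12215]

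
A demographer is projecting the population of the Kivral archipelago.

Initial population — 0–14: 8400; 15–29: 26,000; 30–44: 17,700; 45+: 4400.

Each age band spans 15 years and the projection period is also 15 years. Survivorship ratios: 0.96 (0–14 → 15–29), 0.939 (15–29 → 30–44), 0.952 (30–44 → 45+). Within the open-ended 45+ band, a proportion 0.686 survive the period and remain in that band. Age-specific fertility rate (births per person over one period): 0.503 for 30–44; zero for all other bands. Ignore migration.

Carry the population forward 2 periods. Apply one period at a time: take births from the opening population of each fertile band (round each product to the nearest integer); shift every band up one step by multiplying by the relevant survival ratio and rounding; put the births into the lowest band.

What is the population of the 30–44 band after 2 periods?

— Period 1 —
Births: 17700 × 0.503 = 8903
15–29: 8400 × 0.96 = 8064
30–44: 26000 × 0.939 = 24414
45+: 17700 × 0.952 + 4400 × 0.686 = 16850 + 3018 = 19868
Giving 8903 / 8064 / 24414 / 19868.
— Period 2 —
Births: 24414 × 0.503 = 12280
15–29: 8903 × 0.96 = 8547
30–44: 8064 × 0.939 = 7572
45+: 24414 × 0.952 + 19868 × 0.686 = 23242 + 13629 = 36871
Giving 12280 / 8547 / 7572 / 36871.

7572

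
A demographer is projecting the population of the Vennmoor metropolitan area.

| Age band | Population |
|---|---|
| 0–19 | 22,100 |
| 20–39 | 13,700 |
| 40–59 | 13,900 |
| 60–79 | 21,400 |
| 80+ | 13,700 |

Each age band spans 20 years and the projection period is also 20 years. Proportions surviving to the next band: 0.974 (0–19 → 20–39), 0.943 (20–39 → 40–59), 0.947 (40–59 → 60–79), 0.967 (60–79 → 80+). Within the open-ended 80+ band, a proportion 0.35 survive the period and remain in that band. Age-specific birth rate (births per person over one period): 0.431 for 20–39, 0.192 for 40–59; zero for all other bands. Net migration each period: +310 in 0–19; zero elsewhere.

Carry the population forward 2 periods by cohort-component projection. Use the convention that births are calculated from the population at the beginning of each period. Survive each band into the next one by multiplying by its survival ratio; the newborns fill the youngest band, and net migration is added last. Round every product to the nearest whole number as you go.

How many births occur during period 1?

(Bands numbered youngest = 1 to oldest = 5.)
— Period 1 —
Births: 13700 * 0.431 = 5905 ; 13900 * 0.192 = 2669 ⇒ total 8574
Band 2: 22100 * 0.974 = 21525
Band 3: 13700 * 0.943 = 12919
Band 4: 13900 * 0.947 = 13163
Band 5: 21400 * 0.967 + 13700 * 0.35 = 20694 + 4795 = 25489
Net migration: Band 1 + 310 → 8884
End of period: [8884, 21525, 12919, 13163, 25489]

8574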